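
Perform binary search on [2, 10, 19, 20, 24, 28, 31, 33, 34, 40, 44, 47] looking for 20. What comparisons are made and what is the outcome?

Binary search for 20 in [2, 10, 19, 20, 24, 28, 31, 33, 34, 40, 44, 47]:

lo=0, hi=11, mid=5, arr[mid]=28 -> 28 > 20, search left half
lo=0, hi=4, mid=2, arr[mid]=19 -> 19 < 20, search right half
lo=3, hi=4, mid=3, arr[mid]=20 -> Found target at index 3!

Binary search finds 20 at index 3 after 3 comparisons. The search repeatedly halves the search space by comparing with the middle element.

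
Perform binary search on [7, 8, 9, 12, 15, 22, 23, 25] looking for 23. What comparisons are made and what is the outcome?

Binary search for 23 in [7, 8, 9, 12, 15, 22, 23, 25]:

lo=0, hi=7, mid=3, arr[mid]=12 -> 12 < 23, search right half
lo=4, hi=7, mid=5, arr[mid]=22 -> 22 < 23, search right half
lo=6, hi=7, mid=6, arr[mid]=23 -> Found target at index 6!

Binary search finds 23 at index 6 after 3 comparisons. The search repeatedly halves the search space by comparing with the middle element.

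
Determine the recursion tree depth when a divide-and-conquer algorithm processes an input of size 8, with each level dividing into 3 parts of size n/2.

For divide and conquer with division factor 2:

Problem sizes at each level:
Level 0: 8
Level 1: 4
Level 2: 2
Level 3: 1

The root is level 0 and the size-1 base case is level 3 (the tree spans levels 0 through 3, i.e. 4 levels counting the root), so the depth is the number of divisions: log_2(8) = 3

The recursion tree depth is log_2(8) = 3. At each level, the problem size is divided by 2, so it takes 3 divisions to reduce to a base case of size 1. The algorithm makes 3 recursive calls at each level.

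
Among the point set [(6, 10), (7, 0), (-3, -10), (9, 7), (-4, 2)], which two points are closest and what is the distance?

Computing all pairwise distances among 5 points:

d((6, 10), (7, 0)) = 10.0499
d((6, 10), (-3, -10)) = 21.9317
d((6, 10), (9, 7)) = 4.2426 <-- minimum
d((6, 10), (-4, 2)) = 12.8062
d((7, 0), (-3, -10)) = 14.1421
d((7, 0), (9, 7)) = 7.2801
d((7, 0), (-4, 2)) = 11.1803
d((-3, -10), (9, 7)) = 20.8087
d((-3, -10), (-4, 2)) = 12.0416
d((9, 7), (-4, 2)) = 13.9284

Closest pair: (6, 10) and (9, 7) with distance 4.2426

The closest pair is (6, 10) and (9, 7) with Euclidean distance 4.2426. For 5 points, brute-force pairwise comparison is shown above. For large n, the divide-and-conquer algorithm (sort by x, recurse on halves, check the dividing strip) achieves O(n log n).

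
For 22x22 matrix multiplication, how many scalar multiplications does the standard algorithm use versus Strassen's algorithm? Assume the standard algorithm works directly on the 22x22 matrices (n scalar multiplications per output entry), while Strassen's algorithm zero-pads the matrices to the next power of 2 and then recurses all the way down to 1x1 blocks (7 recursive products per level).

Matrix multiplication for 22x22 matrices:

Strassen's algorithm requires power-of-2 dimensions. Pad 22x22 to 32x32 (next power of 2).

Standard algorithm: 22^3 = 10648 multiplications
Strassen's algorithm: 7^(log2(32)) = 7^5 = 16807 multiplications
Difference: 10648 - 16807 = -6159 (Strassen uses MORE here due to padding overhead — for small or just-over-power-of-2 n, padding can outweigh the per-level savings)

Standard: 10648 multiplications (22^3). Strassen: 16807 multiplications (7^5, after padding to 32x32). Strassen reduces 8 recursive multiplications to 7 at each level.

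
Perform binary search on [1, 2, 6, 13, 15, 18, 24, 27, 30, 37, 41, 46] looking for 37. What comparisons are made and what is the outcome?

Binary search for 37 in [1, 2, 6, 13, 15, 18, 24, 27, 30, 37, 41, 46]:

lo=0, hi=11, mid=5, arr[mid]=18 -> 18 < 37, search right half
lo=6, hi=11, mid=8, arr[mid]=30 -> 30 < 37, search right half
lo=9, hi=11, mid=10, arr[mid]=41 -> 41 > 37, search left half
lo=9, hi=9, mid=9, arr[mid]=37 -> Found target at index 9!

Binary search finds 37 at index 9 after 4 comparisons. The search repeatedly halves the search space by comparing with the middle element.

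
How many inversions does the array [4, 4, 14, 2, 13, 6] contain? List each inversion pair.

Finding inversions in [4, 4, 14, 2, 13, 6]:

(0, 3): arr[0]=4 > arr[3]=2
(1, 3): arr[1]=4 > arr[3]=2
(2, 3): arr[2]=14 > arr[3]=2
(2, 4): arr[2]=14 > arr[4]=13
(2, 5): arr[2]=14 > arr[5]=6
(4, 5): arr[4]=13 > arr[5]=6

Total inversions: 6

The array has 6 inversion(s): (0,3), (1,3), (2,3), (2,4), (2,5), (4,5). Each pair (i,j) satisfies i < j and arr[i] > arr[j].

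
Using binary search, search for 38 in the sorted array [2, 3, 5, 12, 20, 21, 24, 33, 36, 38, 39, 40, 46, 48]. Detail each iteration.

Binary search for 38 in [2, 3, 5, 12, 20, 21, 24, 33, 36, 38, 39, 40, 46, 48]:

lo=0, hi=13, mid=6, arr[mid]=24 -> 24 < 38, search right half
lo=7, hi=13, mid=10, arr[mid]=39 -> 39 > 38, search left half
lo=7, hi=9, mid=8, arr[mid]=36 -> 36 < 38, search right half
lo=9, hi=9, mid=9, arr[mid]=38 -> Found target at index 9!

Binary search finds 38 at index 9 after 4 comparisons. The search repeatedly halves the search space by comparing with the middle element.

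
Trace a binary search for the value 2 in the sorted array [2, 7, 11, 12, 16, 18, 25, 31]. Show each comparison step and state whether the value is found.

Binary search for 2 in [2, 7, 11, 12, 16, 18, 25, 31]:

lo=0, hi=7, mid=3, arr[mid]=12 -> 12 > 2, search left half
lo=0, hi=2, mid=1, arr[mid]=7 -> 7 > 2, search left half
lo=0, hi=0, mid=0, arr[mid]=2 -> Found target at index 0!

Binary search finds 2 at index 0 after 3 comparisons. The search repeatedly halves the search space by comparing with the middle element.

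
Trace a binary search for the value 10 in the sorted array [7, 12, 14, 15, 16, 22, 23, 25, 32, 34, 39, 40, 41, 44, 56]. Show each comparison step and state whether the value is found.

Binary search for 10 in [7, 12, 14, 15, 16, 22, 23, 25, 32, 34, 39, 40, 41, 44, 56]:

lo=0, hi=14, mid=7, arr[mid]=25 -> 25 > 10, search left half
lo=0, hi=6, mid=3, arr[mid]=15 -> 15 > 10, search left half
lo=0, hi=2, mid=1, arr[mid]=12 -> 12 > 10, search left half
lo=0, hi=0, mid=0, arr[mid]=7 -> 7 < 10, search right half
lo=1 > hi=0, target 10 not found

Binary search determines that 10 is not in the array after 4 comparisons. The search space was exhausted without finding the target.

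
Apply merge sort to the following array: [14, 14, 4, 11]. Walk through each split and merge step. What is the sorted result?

Merge sort trace:

Split: [14, 14, 4, 11] -> [14, 14] and [4, 11]
  Split: [14, 14] -> [14] and [14]
  Merge: [14] + [14] -> [14, 14]
  Split: [4, 11] -> [4] and [11]
  Merge: [4] + [11] -> [4, 11]
Merge: [14, 14] + [4, 11] -> [4, 11, 14, 14]

Final sorted array: [4, 11, 14, 14]

The merge sort proceeds by recursively splitting the array and merging sorted halves.
After all merges, the sorted array is [4, 11, 14, 14].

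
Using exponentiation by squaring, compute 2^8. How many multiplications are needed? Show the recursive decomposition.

Computing 2^8 by squaring (build up from 2^1; each line after the first costs one multiplication):

2^1 = 2
2^2 = (2^1)^2 = 2^2 = 4
2^4 = (2^2)^2 = 4^2 = 16
2^8 = (2^4)^2 = 16^2 = 256

Result: 256
Multiplications needed: 3 (3 lines after 2^1)

2^8 = 256. Using exponentiation by squaring, this requires 3 multiplications. The key idea: if the exponent is even, square the half-power; if odd, multiply by the base once.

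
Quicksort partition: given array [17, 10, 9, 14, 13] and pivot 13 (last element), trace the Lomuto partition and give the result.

Lomuto partition with pivot = 13:

Initial array: [17, 10, 9, 14, 13]

arr[0]=17 > 13: no swap
arr[1]=10 <= 13: swap with position 0, array becomes [10, 17, 9, 14, 13]
arr[2]=9 <= 13: swap with position 1, array becomes [10, 9, 17, 14, 13]
arr[3]=14 > 13: no swap

Place pivot at position 2: [10, 9, 13, 14, 17]
Pivot position: 2

After partitioning with pivot 13, the array becomes [10, 9, 13, 14, 17]. The pivot is placed at index 2. All elements to the left of the pivot are <= 13, and all elements to the right are > 13.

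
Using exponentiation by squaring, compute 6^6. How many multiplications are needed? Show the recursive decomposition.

Computing 6^6 by squaring (build up from 6^1; each line after the first costs one multiplication):

6^1 = 6
6^2 = (6^1)^2 = 6^2 = 36
6^3 = 6 * 6^2 = 6 * 36 = 216
6^6 = (6^3)^2 = 216^2 = 46656

Result: 46656
Multiplications needed: 3 (3 lines after 6^1)

6^6 = 46656. Using exponentiation by squaring, this requires 3 multiplications. The key idea: if the exponent is even, square the half-power; if odd, multiply by the base once.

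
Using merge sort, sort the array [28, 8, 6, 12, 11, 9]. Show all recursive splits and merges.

Merge sort trace:

Split: [28, 8, 6, 12, 11, 9] -> [28, 8, 6] and [12, 11, 9]
  Split: [28, 8, 6] -> [28] and [8, 6]
    Split: [8, 6] -> [8] and [6]
    Merge: [8] + [6] -> [6, 8]
  Merge: [28] + [6, 8] -> [6, 8, 28]
  Split: [12, 11, 9] -> [12] and [11, 9]
    Split: [11, 9] -> [11] and [9]
    Merge: [11] + [9] -> [9, 11]
  Merge: [12] + [9, 11] -> [9, 11, 12]
Merge: [6, 8, 28] + [9, 11, 12] -> [6, 8, 9, 11, 12, 28]

Final sorted array: [6, 8, 9, 11, 12, 28]

The merge sort proceeds by recursively splitting the array and merging sorted halves.
After all merges, the sorted array is [6, 8, 9, 11, 12, 28].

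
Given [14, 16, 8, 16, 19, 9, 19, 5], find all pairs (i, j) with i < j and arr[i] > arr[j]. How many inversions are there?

Finding inversions in [14, 16, 8, 16, 19, 9, 19, 5]:

(0, 2): arr[0]=14 > arr[2]=8
(0, 5): arr[0]=14 > arr[5]=9
(0, 7): arr[0]=14 > arr[7]=5
(1, 2): arr[1]=16 > arr[2]=8
(1, 5): arr[1]=16 > arr[5]=9
(1, 7): arr[1]=16 > arr[7]=5
(2, 7): arr[2]=8 > arr[7]=5
(3, 5): arr[3]=16 > arr[5]=9
(3, 7): arr[3]=16 > arr[7]=5
(4, 5): arr[4]=19 > arr[5]=9
(4, 7): arr[4]=19 > arr[7]=5
(5, 7): arr[5]=9 > arr[7]=5
(6, 7): arr[6]=19 > arr[7]=5

Total inversions: 13

The array has 13 inversion(s): (0,2), (0,5), (0,7), (1,2), (1,5), (1,7), (2,7), (3,5), (3,7), (4,5), (4,7), (5,7), (6,7). Each pair (i,j) satisfies i < j and arr[i] > arr[j].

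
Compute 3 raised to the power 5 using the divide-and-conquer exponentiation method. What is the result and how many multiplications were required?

Computing 3^5 by squaring (build up from 3^1; each line after the first costs one multiplication):

3^1 = 3
3^2 = (3^1)^2 = 3^2 = 9
3^4 = (3^2)^2 = 9^2 = 81
3^5 = 3 * 3^4 = 3 * 81 = 243

Result: 243
Multiplications needed: 3 (3 lines after 3^1)

3^5 = 243. Using exponentiation by squaring, this requires 3 multiplications. The key idea: if the exponent is even, square the half-power; if odd, multiply by the base once.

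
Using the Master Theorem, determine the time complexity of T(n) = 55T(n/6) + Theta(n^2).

Master Theorem for T(n) = 55T(n/6) + O(n^2):

a = 55, b = 6, c = 2
log_b(a) = log_6(55) = 2.2365

Case 1: c = 2 < log_6(55) = 2.2365
T(n) = O(n^(log_6 55))

For T(n) = 55T(n/6) + O(n^2): log_6(55) = 2.2365. This is Case 1 of the Master Theorem (c < log_b(a), work dominated by leaves), giving O(n^(log_6 55)).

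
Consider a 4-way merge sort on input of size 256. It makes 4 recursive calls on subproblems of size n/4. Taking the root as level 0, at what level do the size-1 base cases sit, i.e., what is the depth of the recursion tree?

For divide and conquer with division factor 4:

Problem sizes at each level:
Level 0: 256
Level 1: 64
Level 2: 16
Level 3: 4
Level 4: 1

The root is level 0 and the size-1 base case is level 4 (the tree spans levels 0 through 4, i.e. 5 levels counting the root), so the depth is the number of divisions: log_4(256) = 4

The recursion tree depth is log_4(256) = 4. At each level, the problem size is divided by 4, so it takes 4 divisions to reduce to a base case of size 1. The algorithm makes 4 recursive calls at each level.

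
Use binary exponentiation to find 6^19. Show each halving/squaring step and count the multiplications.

Computing 6^19 by squaring (build up from 6^1; each line after the first costs one multiplication):

6^1 = 6
6^2 = (6^1)^2 = 6^2 = 36
6^4 = (6^2)^2 = 36^2 = 1296
6^8 = (6^4)^2 = 1296^2 = 1679616
6^9 = 6 * 6^8 = 6 * 1679616 = 10077696
6^18 = (6^9)^2 = 10077696^2 = 101559956668416
6^19 = 6 * 6^18 = 6 * 101559956668416 = 609359740010496

Result: 609359740010496
Multiplications needed: 6 (6 lines after 6^1)

6^19 = 609359740010496. Using exponentiation by squaring, this requires 6 multiplications. The key idea: if the exponent is even, square the half-power; if odd, multiply by the base once.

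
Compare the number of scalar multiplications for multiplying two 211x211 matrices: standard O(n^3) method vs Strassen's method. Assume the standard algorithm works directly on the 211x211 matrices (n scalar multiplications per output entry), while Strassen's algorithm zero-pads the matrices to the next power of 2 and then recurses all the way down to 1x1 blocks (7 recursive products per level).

Matrix multiplication for 211x211 matrices:

Strassen's algorithm requires power-of-2 dimensions. Pad 211x211 to 256x256 (next power of 2).

Standard algorithm: 211^3 = 9393931 multiplications
Strassen's algorithm: 7^(log2(256)) = 7^8 = 5764801 multiplications
Savings: 9393931 - 5764801 = 3629130 multiplications

Standard: 9393931 multiplications (211^3). Strassen: 5764801 multiplications (7^8, after padding to 256x256). Strassen reduces 8 recursive multiplications to 7 at each level.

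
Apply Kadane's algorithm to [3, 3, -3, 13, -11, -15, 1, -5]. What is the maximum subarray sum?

Using Kadane's algorithm on [3, 3, -3, 13, -11, -15, 1, -5]:

Scanning through the array:
Position 1 (value 3): max_ending_here = 6, max_so_far = 6
Position 2 (value -3): max_ending_here = 3, max_so_far = 6
Position 3 (value 13): max_ending_here = 16, max_so_far = 16
Position 4 (value -11): max_ending_here = 5, max_so_far = 16
Position 5 (value -15): max_ending_here = -10, max_so_far = 16
Position 6 (value 1): max_ending_here = 1, max_so_far = 16
Position 7 (value -5): max_ending_here = -4, max_so_far = 16

Maximum subarray: [3, 3, -3, 13]
Maximum sum: 16

The maximum subarray is [3, 3, -3, 13] with sum 16. This subarray runs from index 0 to index 3.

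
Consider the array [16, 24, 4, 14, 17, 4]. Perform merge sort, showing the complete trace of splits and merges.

Merge sort trace:

Split: [16, 24, 4, 14, 17, 4] -> [16, 24, 4] and [14, 17, 4]
  Split: [16, 24, 4] -> [16] and [24, 4]
    Split: [24, 4] -> [24] and [4]
    Merge: [24] + [4] -> [4, 24]
  Merge: [16] + [4, 24] -> [4, 16, 24]
  Split: [14, 17, 4] -> [14] and [17, 4]
    Split: [17, 4] -> [17] and [4]
    Merge: [17] + [4] -> [4, 17]
  Merge: [14] + [4, 17] -> [4, 14, 17]
Merge: [4, 16, 24] + [4, 14, 17] -> [4, 4, 14, 16, 17, 24]

Final sorted array: [4, 4, 14, 16, 17, 24]

The merge sort proceeds by recursively splitting the array and merging sorted halves.
After all merges, the sorted array is [4, 4, 14, 16, 17, 24].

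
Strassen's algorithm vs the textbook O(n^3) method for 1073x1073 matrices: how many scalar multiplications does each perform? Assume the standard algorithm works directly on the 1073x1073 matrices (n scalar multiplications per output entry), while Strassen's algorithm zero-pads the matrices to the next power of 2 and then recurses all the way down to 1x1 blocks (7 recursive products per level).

Matrix multiplication for 1073x1073 matrices:

Strassen's algorithm requires power-of-2 dimensions. Pad 1073x1073 to 2048x2048 (next power of 2).

Standard algorithm: 1073^3 = 1235376017 multiplications
Strassen's algorithm: 7^(log2(2048)) = 7^11 = 1977326743 multiplications
Difference: 1235376017 - 1977326743 = -741950726 (Strassen uses MORE here due to padding overhead — for small or just-over-power-of-2 n, padding can outweigh the per-level savings)

Standard: 1235376017 multiplications (1073^3). Strassen: 1977326743 multiplications (7^11, after padding to 2048x2048). Strassen reduces 8 recursive multiplications to 7 at each level.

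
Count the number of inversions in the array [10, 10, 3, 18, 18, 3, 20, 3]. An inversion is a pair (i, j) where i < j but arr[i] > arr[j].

Finding inversions in [10, 10, 3, 18, 18, 3, 20, 3]:

(0, 2): arr[0]=10 > arr[2]=3
(0, 5): arr[0]=10 > arr[5]=3
(0, 7): arr[0]=10 > arr[7]=3
(1, 2): arr[1]=10 > arr[2]=3
(1, 5): arr[1]=10 > arr[5]=3
(1, 7): arr[1]=10 > arr[7]=3
(3, 5): arr[3]=18 > arr[5]=3
(3, 7): arr[3]=18 > arr[7]=3
(4, 5): arr[4]=18 > arr[5]=3
(4, 7): arr[4]=18 > arr[7]=3
(6, 7): arr[6]=20 > arr[7]=3

Total inversions: 11

The array has 11 inversion(s): (0,2), (0,5), (0,7), (1,2), (1,5), (1,7), (3,5), (3,7), (4,5), (4,7), (6,7). Each pair (i,j) satisfies i < j and arr[i] > arr[j].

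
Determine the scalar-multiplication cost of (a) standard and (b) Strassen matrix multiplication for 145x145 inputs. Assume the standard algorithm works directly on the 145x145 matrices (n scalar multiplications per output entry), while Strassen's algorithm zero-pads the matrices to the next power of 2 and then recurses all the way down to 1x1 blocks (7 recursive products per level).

Matrix multiplication for 145x145 matrices:

Strassen's algorithm requires power-of-2 dimensions. Pad 145x145 to 256x256 (next power of 2).

Standard algorithm: 145^3 = 3048625 multiplications
Strassen's algorithm: 7^(log2(256)) = 7^8 = 5764801 multiplications
Difference: 3048625 - 5764801 = -2716176 (Strassen uses MORE here due to padding overhead — for small or just-over-power-of-2 n, padding can outweigh the per-level savings)

Standard: 3048625 multiplications (145^3). Strassen: 5764801 multiplications (7^8, after padding to 256x256). Strassen reduces 8 recursive multiplications to 7 at each level.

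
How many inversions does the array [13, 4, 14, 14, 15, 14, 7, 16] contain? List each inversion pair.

Finding inversions in [13, 4, 14, 14, 15, 14, 7, 16]:

(0, 1): arr[0]=13 > arr[1]=4
(0, 6): arr[0]=13 > arr[6]=7
(2, 6): arr[2]=14 > arr[6]=7
(3, 6): arr[3]=14 > arr[6]=7
(4, 5): arr[4]=15 > arr[5]=14
(4, 6): arr[4]=15 > arr[6]=7
(5, 6): arr[5]=14 > arr[6]=7

Total inversions: 7

The array has 7 inversion(s): (0,1), (0,6), (2,6), (3,6), (4,5), (4,6), (5,6). Each pair (i,j) satisfies i < j and arr[i] > arr[j].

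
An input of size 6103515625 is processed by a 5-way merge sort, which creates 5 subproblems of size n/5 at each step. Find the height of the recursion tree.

For divide and conquer with division factor 5:

Problem sizes at each level:
Level 0: 6103515625
Level 1: 1220703125
Level 2: 244140625
Level 3: 48828125
Level 4: 9765625
Level 5: 1953125
Level 6: 390625
Level 7: 78125
Level 8: 15625
Level 9: 3125
Level 10: 625
Level 11: 125
Level 12: 25
Level 13: 5
Level 14: 1

The root is level 0 and the size-1 base case is level 14 (the tree spans levels 0 through 14, i.e. 15 levels counting the root), so the depth is the number of divisions: log_5(6103515625) = 14

The recursion tree depth is log_5(6103515625) = 14. At each level, the problem size is divided by 5, so it takes 14 divisions to reduce to a base case of size 1. The algorithm makes 5 recursive calls at each level.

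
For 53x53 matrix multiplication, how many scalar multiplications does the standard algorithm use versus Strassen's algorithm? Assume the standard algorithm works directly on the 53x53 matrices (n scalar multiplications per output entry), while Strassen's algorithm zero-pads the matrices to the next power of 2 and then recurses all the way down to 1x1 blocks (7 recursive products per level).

Matrix multiplication for 53x53 matrices:

Strassen's algorithm requires power-of-2 dimensions. Pad 53x53 to 64x64 (next power of 2).

Standard algorithm: 53^3 = 148877 multiplications
Strassen's algorithm: 7^(log2(64)) = 7^6 = 117649 multiplications
Savings: 148877 - 117649 = 31228 multiplications

Standard: 148877 multiplications (53^3). Strassen: 117649 multiplications (7^6, after padding to 64x64). Strassen reduces 8 recursive multiplications to 7 at each level.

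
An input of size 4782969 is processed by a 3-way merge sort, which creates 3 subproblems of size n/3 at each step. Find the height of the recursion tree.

For divide and conquer with division factor 3:

Problem sizes at each level:
Level 0: 4782969
Level 1: 1594323
Level 2: 531441
Level 3: 177147
Level 4: 59049
Level 5: 19683
Level 6: 6561
Level 7: 2187
Level 8: 729
Level 9: 243
Level 10: 81
Level 11: 27
Level 12: 9
Level 13: 3
Level 14: 1

The root is level 0 and the size-1 base case is level 14 (the tree spans levels 0 through 14, i.e. 15 levels counting the root), so the depth is the number of divisions: log_3(4782969) = 14

The recursion tree depth is log_3(4782969) = 14. At each level, the problem size is divided by 3, so it takes 14 divisions to reduce to a base case of size 1. The algorithm makes 3 recursive calls at each level.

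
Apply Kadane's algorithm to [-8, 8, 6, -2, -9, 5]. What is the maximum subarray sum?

Using Kadane's algorithm on [-8, 8, 6, -2, -9, 5]:

Scanning through the array:
Position 1 (value 8): max_ending_here = 8, max_so_far = 8
Position 2 (value 6): max_ending_here = 14, max_so_far = 14
Position 3 (value -2): max_ending_here = 12, max_so_far = 14
Position 4 (value -9): max_ending_here = 3, max_so_far = 14
Position 5 (value 5): max_ending_here = 8, max_so_far = 14

Maximum subarray: [8, 6]
Maximum sum: 14

The maximum subarray is [8, 6] with sum 14. This subarray runs from index 1 to index 2.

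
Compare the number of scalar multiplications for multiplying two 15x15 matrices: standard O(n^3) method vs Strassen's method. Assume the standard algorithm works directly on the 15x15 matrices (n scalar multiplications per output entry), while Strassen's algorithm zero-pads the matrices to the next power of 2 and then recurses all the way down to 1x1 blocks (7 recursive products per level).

Matrix multiplication for 15x15 matrices:

Strassen's algorithm requires power-of-2 dimensions. Pad 15x15 to 16x16 (next power of 2).

Standard algorithm: 15^3 = 3375 multiplications
Strassen's algorithm: 7^(log2(16)) = 7^4 = 2401 multiplications
Savings: 3375 - 2401 = 974 multiplications

Standard: 3375 multiplications (15^3). Strassen: 2401 multiplications (7^4, after padding to 16x16). Strassen reduces 8 recursive multiplications to 7 at each level.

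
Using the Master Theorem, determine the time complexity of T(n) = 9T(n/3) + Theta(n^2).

Master Theorem for T(n) = 9T(n/3) + O(n^2):

a = 9, b = 3, c = 2
log_b(a) = log_3(9) = 2.0000

Case 2: c = 2 = log_3(9) = 2.0000
T(n) = O(n^2 log n) = O(n^2 log n)

For T(n) = 9T(n/3) + O(n^2): log_3(9) = 2.0000. This is Case 2 of the Master Theorem (c = log_b(a), equal work at all levels), giving O(n^2 log n).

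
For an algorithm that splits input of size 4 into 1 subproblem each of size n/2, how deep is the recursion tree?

For divide and conquer with division factor 2:

Problem sizes at each level:
Level 0: 4
Level 1: 2
Level 2: 1

The root is level 0 and the size-1 base case is level 2 (the tree spans levels 0 through 2, i.e. 3 levels counting the root), so the depth is the number of divisions: log_2(4) = 2

The recursion tree depth is log_2(4) = 2. At each level, the problem size is divided by 2, so it takes 2 divisions to reduce to a base case of size 1. The algorithm makes 1 recursive call at each level.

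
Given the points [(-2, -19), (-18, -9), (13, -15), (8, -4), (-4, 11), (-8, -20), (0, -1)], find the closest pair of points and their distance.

Computing all pairwise distances among 7 points:

d((-2, -19), (-18, -9)) = 18.868
d((-2, -19), (13, -15)) = 15.5242
d((-2, -19), (8, -4)) = 18.0278
d((-2, -19), (-4, 11)) = 30.0666
d((-2, -19), (-8, -20)) = 6.0828 <-- minimum
d((-2, -19), (0, -1)) = 18.1108
d((-18, -9), (13, -15)) = 31.5753
d((-18, -9), (8, -4)) = 26.4764
d((-18, -9), (-4, 11)) = 24.4131
d((-18, -9), (-8, -20)) = 14.8661
d((-18, -9), (0, -1)) = 19.6977
d((13, -15), (8, -4)) = 12.083
d((13, -15), (-4, 11)) = 31.0644
d((13, -15), (-8, -20)) = 21.587
d((13, -15), (0, -1)) = 19.105
d((8, -4), (-4, 11)) = 19.2094
d((8, -4), (-8, -20)) = 22.6274
d((8, -4), (0, -1)) = 8.544
d((-4, 11), (-8, -20)) = 31.257
d((-4, 11), (0, -1)) = 12.6491
d((-8, -20), (0, -1)) = 20.6155

Closest pair: (-2, -19) and (-8, -20) with distance 6.0828

The closest pair is (-2, -19) and (-8, -20) with Euclidean distance 6.0828. For 7 points, brute-force pairwise comparison is shown above. For large n, the divide-and-conquer algorithm (sort by x, recurse on halves, check the dividing strip) achieves O(n log n).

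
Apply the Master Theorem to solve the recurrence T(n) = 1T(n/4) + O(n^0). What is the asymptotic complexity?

Master Theorem for T(n) = 1T(n/4) + O(n^0):

a = 1, b = 4, c = 0
log_b(a) = log_4(1) = 0.0000

Case 2: c = 0 = log_4(1) = 0.0000
T(n) = O(n^0 log n) = O(log n)

For T(n) = 1T(n/4) + O(n^0): log_4(1) = 0.0000. This is Case 2 of the Master Theorem (c = log_b(a), equal work at all levels), giving O(log n).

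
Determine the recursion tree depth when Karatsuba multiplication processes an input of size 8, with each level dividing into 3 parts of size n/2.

For divide and conquer with division factor 2:

Problem sizes at each level:
Level 0: 8
Level 1: 4
Level 2: 2
Level 3: 1

The root is level 0 and the size-1 base case is level 3 (the tree spans levels 0 through 3, i.e. 4 levels counting the root), so the depth is the number of divisions: log_2(8) = 3

The recursion tree depth is log_2(8) = 3. At each level, the problem size is divided by 2, so it takes 3 divisions to reduce to a base case of size 1. The algorithm makes 3 recursive calls at each level.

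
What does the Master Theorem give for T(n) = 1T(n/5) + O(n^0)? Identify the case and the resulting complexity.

Master Theorem for T(n) = 1T(n/5) + O(n^0):

a = 1, b = 5, c = 0
log_b(a) = log_5(1) = 0.0000

Case 2: c = 0 = log_5(1) = 0.0000
T(n) = O(n^0 log n) = O(log n)

For T(n) = 1T(n/5) + O(n^0): log_5(1) = 0.0000. This is Case 2 of the Master Theorem (c = log_b(a), equal work at all levels), giving O(log n).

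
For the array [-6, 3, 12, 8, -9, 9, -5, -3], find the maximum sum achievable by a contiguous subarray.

Using Kadane's algorithm on [-6, 3, 12, 8, -9, 9, -5, -3]:

Scanning through the array:
Position 1 (value 3): max_ending_here = 3, max_so_far = 3
Position 2 (value 12): max_ending_here = 15, max_so_far = 15
Position 3 (value 8): max_ending_here = 23, max_so_far = 23
Position 4 (value -9): max_ending_here = 14, max_so_far = 23
Position 5 (value 9): max_ending_here = 23, max_so_far = 23
Position 6 (value -5): max_ending_here = 18, max_so_far = 23
Position 7 (value -3): max_ending_here = 15, max_so_far = 23

Maximum subarray: [3, 12, 8]
Maximum sum: 23

The maximum subarray is [3, 12, 8] with sum 23. This subarray runs from index 1 to index 3.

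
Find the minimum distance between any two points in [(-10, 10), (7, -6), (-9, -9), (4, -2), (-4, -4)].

Computing all pairwise distances among 5 points:

d((-10, 10), (7, -6)) = 23.3452
d((-10, 10), (-9, -9)) = 19.0263
d((-10, 10), (4, -2)) = 18.4391
d((-10, 10), (-4, -4)) = 15.2315
d((7, -6), (-9, -9)) = 16.2788
d((7, -6), (4, -2)) = 5.0 <-- minimum
d((7, -6), (-4, -4)) = 11.1803
d((-9, -9), (4, -2)) = 14.7648
d((-9, -9), (-4, -4)) = 7.0711
d((4, -2), (-4, -4)) = 8.2462

Closest pair: (7, -6) and (4, -2) with distance 5.0

The closest pair is (7, -6) and (4, -2) with Euclidean distance 5.0. For 5 points, brute-force pairwise comparison is shown above. For large n, the divide-and-conquer algorithm (sort by x, recurse on halves, check the dividing strip) achieves O(n log n).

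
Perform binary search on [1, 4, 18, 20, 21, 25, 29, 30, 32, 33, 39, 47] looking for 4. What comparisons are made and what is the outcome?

Binary search for 4 in [1, 4, 18, 20, 21, 25, 29, 30, 32, 33, 39, 47]:

lo=0, hi=11, mid=5, arr[mid]=25 -> 25 > 4, search left half
lo=0, hi=4, mid=2, arr[mid]=18 -> 18 > 4, search left half
lo=0, hi=1, mid=0, arr[mid]=1 -> 1 < 4, search right half
lo=1, hi=1, mid=1, arr[mid]=4 -> Found target at index 1!

Binary search finds 4 at index 1 after 4 comparisons. The search repeatedly halves the search space by comparing with the middle element.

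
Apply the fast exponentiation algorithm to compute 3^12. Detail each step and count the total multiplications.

Computing 3^12 by squaring (build up from 3^1; each line after the first costs one multiplication):

3^1 = 3
3^2 = (3^1)^2 = 3^2 = 9
3^3 = 3 * 3^2 = 3 * 9 = 27
3^6 = (3^3)^2 = 27^2 = 729
3^12 = (3^6)^2 = 729^2 = 531441

Result: 531441
Multiplications needed: 4 (4 lines after 3^1)

3^12 = 531441. Using exponentiation by squaring, this requires 4 multiplications. The key idea: if the exponent is even, square the half-power; if odd, multiply by the base once.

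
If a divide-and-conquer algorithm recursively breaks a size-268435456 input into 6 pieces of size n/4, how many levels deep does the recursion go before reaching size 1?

For divide and conquer with division factor 4:

Problem sizes at each level:
Level 0: 268435456
Level 1: 67108864
Level 2: 16777216
Level 3: 4194304
Level 4: 1048576
Level 5: 262144
Level 6: 65536
Level 7: 16384
Level 8: 4096
Level 9: 1024
Level 10: 256
Level 11: 64
Level 12: 16
Level 13: 4
Level 14: 1

The root is level 0 and the size-1 base case is level 14 (the tree spans levels 0 through 14, i.e. 15 levels counting the root), so the depth is the number of divisions: log_4(268435456) = 14

The recursion tree depth is log_4(268435456) = 14. At each level, the problem size is divided by 4, so it takes 14 divisions to reduce to a base case of size 1. The algorithm makes 6 recursive calls at each level.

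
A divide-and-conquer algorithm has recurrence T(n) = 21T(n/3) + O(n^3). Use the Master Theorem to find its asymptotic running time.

Master Theorem for T(n) = 21T(n/3) + O(n^3):

a = 21, b = 3, c = 3
log_b(a) = log_3(21) = 2.7712

Case 3: c = 3 > log_3(21) = 2.7712
T(n) = O(n^3) = O(n^3)

For T(n) = 21T(n/3) + O(n^3): log_3(21) = 2.7712. This is Case 3 of the Master Theorem (c > log_b(a), work dominated by root), giving O(n^3).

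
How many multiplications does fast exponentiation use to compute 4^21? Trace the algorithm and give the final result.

Computing 4^21 by squaring (build up from 4^1; each line after the first costs one multiplication):

4^1 = 4
4^2 = (4^1)^2 = 4^2 = 16
4^4 = (4^2)^2 = 16^2 = 256
4^5 = 4 * 4^4 = 4 * 256 = 1024
4^10 = (4^5)^2 = 1024^2 = 1048576
4^20 = (4^10)^2 = 1048576^2 = 1099511627776
4^21 = 4 * 4^20 = 4 * 1099511627776 = 4398046511104

Result: 4398046511104
Multiplications needed: 6 (6 lines after 4^1)

4^21 = 4398046511104. Using exponentiation by squaring, this requires 6 multiplications. The key idea: if the exponent is even, square the half-power; if odd, multiply by the base once.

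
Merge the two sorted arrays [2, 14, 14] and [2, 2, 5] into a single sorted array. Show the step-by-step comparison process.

Merging process:

Compare 2 vs 2: take 2 from left. Merged: [2]
Compare 14 vs 2: take 2 from right. Merged: [2, 2]
Compare 14 vs 2: take 2 from right. Merged: [2, 2, 2]
Compare 14 vs 5: take 5 from right. Merged: [2, 2, 2, 5]
Append remaining from left: [14, 14]. Merged: [2, 2, 2, 5, 14, 14]

Final merged array: [2, 2, 2, 5, 14, 14]
Total comparisons: 4

The merged array is [2, 2, 2, 5, 14, 14], requiring 4 comparisons. The merge step runs in O(n) time where n is the total number of elements.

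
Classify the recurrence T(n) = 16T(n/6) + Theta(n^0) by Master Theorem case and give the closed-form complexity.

Master Theorem for T(n) = 16T(n/6) + O(n^0):

a = 16, b = 6, c = 0
log_b(a) = log_6(16) = 1.5474

Case 1: c = 0 < log_6(16) = 1.5474
T(n) = O(n^(log_6 16))

For T(n) = 16T(n/6) + O(n^0): log_6(16) = 1.5474. This is Case 1 of the Master Theorem (c < log_b(a), work dominated by leaves), giving O(n^(log_6 16)).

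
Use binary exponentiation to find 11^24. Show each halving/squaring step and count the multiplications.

Computing 11^24 by squaring (build up from 11^1; each line after the first costs one multiplication):

11^1 = 11
11^2 = (11^1)^2 = 11^2 = 121
11^3 = 11 * 11^2 = 11 * 121 = 1331
11^6 = (11^3)^2 = 1331^2 = 1771561
11^12 = (11^6)^2 = 1771561^2 = 3138428376721
11^24 = (11^12)^2 = 3138428376721^2 = 9849732675807611094711841

Result: 9849732675807611094711841
Multiplications needed: 5 (5 lines after 11^1)

11^24 = 9849732675807611094711841. Using exponentiation by squaring, this requires 5 multiplications. The key idea: if the exponent is even, square the half-power; if odd, multiply by the base once.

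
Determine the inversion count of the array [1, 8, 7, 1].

Finding inversions in [1, 8, 7, 1]:

(1, 2): arr[1]=8 > arr[2]=7
(1, 3): arr[1]=8 > arr[3]=1
(2, 3): arr[2]=7 > arr[3]=1

Total inversions: 3

The array has 3 inversion(s): (1,2), (1,3), (2,3). Each pair (i,j) satisfies i < j and arr[i] > arr[j].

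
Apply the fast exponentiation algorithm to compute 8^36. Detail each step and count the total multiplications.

Computing 8^36 by squaring (build up from 8^1; each line after the first costs one multiplication):

8^1 = 8
8^2 = (8^1)^2 = 8^2 = 64
8^4 = (8^2)^2 = 64^2 = 4096
8^8 = (8^4)^2 = 4096^2 = 16777216
8^9 = 8 * 8^8 = 8 * 16777216 = 134217728
8^18 = (8^9)^2 = 134217728^2 = 18014398509481984
8^36 = (8^18)^2 = 18014398509481984^2 = 324518553658426726783156020576256

Result: 324518553658426726783156020576256
Multiplications needed: 6 (6 lines after 8^1)

8^36 = 324518553658426726783156020576256. Using exponentiation by squaring, this requires 6 multiplications. The key idea: if the exponent is even, square the half-power; if odd, multiply by the base once.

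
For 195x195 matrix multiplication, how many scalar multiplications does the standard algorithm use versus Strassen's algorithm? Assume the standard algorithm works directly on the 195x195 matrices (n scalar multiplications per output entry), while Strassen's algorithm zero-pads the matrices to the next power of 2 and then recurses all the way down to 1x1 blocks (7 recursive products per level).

Matrix multiplication for 195x195 matrices:

Strassen's algorithm requires power-of-2 dimensions. Pad 195x195 to 256x256 (next power of 2).

Standard algorithm: 195^3 = 7414875 multiplications
Strassen's algorithm: 7^(log2(256)) = 7^8 = 5764801 multiplications
Savings: 7414875 - 5764801 = 1650074 multiplications

Standard: 7414875 multiplications (195^3). Strassen: 5764801 multiplications (7^8, after padding to 256x256). Strassen reduces 8 recursive multiplications to 7 at each level.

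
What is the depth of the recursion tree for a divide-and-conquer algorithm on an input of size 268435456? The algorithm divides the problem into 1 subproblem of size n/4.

For divide and conquer with division factor 4:

Problem sizes at each level:
Level 0: 268435456
Level 1: 67108864
Level 2: 16777216
Level 3: 4194304
Level 4: 1048576
Level 5: 262144
Level 6: 65536
Level 7: 16384
Level 8: 4096
Level 9: 1024
Level 10: 256
Level 11: 64
Level 12: 16
Level 13: 4
Level 14: 1

The root is level 0 and the size-1 base case is level 14 (the tree spans levels 0 through 14, i.e. 15 levels counting the root), so the depth is the number of divisions: log_4(268435456) = 14

The recursion tree depth is log_4(268435456) = 14. At each level, the problem size is divided by 4, so it takes 14 divisions to reduce to a base case of size 1. The algorithm makes 1 recursive call at each level.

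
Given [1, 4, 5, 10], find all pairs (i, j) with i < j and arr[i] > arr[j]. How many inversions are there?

Finding inversions in [1, 4, 5, 10]:


Total inversions: 0

The array has 0 inversions. It is already sorted.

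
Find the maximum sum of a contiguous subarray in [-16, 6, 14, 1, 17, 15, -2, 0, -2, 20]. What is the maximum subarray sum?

Using Kadane's algorithm on [-16, 6, 14, 1, 17, 15, -2, 0, -2, 20]:

Scanning through the array:
Position 1 (value 6): max_ending_here = 6, max_so_far = 6
Position 2 (value 14): max_ending_here = 20, max_so_far = 20
Position 3 (value 1): max_ending_here = 21, max_so_far = 21
Position 4 (value 17): max_ending_here = 38, max_so_far = 38
Position 5 (value 15): max_ending_here = 53, max_so_far = 53
Position 6 (value -2): max_ending_here = 51, max_so_far = 53
Position 7 (value 0): max_ending_here = 51, max_so_far = 53
Position 8 (value -2): max_ending_here = 49, max_so_far = 53
Position 9 (value 20): max_ending_here = 69, max_so_far = 69

Maximum subarray: [6, 14, 1, 17, 15, -2, 0, -2, 20]
Maximum sum: 69

The maximum subarray is [6, 14, 1, 17, 15, -2, 0, -2, 20] with sum 69. This subarray runs from index 1 to index 9.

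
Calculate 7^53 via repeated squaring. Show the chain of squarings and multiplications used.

Computing 7^53 by squaring (build up from 7^1; each line after the first costs one multiplication):

7^1 = 7
7^2 = (7^1)^2 = 7^2 = 49
7^3 = 7 * 7^2 = 7 * 49 = 343
7^6 = (7^3)^2 = 343^2 = 117649
7^12 = (7^6)^2 = 117649^2 = 13841287201
7^13 = 7 * 7^12 = 7 * 13841287201 = 96889010407
7^26 = (7^13)^2 = 96889010407^2 = 9387480337647754305649
7^52 = (7^26)^2 = 9387480337647754305649^2 = 88124787089723195184393736687912818113311201
7^53 = 7 * 7^52 = 7 * 88124787089723195184393736687912818113311201 = 616873509628062366290756156815389726793178407

Result: 616873509628062366290756156815389726793178407
Multiplications needed: 8 (8 lines after 7^1)

7^53 = 616873509628062366290756156815389726793178407. Using exponentiation by squaring, this requires 8 multiplications. The key idea: if the exponent is even, square the half-power; if odd, multiply by the base once.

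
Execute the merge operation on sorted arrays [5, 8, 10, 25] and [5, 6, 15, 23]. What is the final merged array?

Merging process:

Compare 5 vs 5: take 5 from left. Merged: [5]
Compare 8 vs 5: take 5 from right. Merged: [5, 5]
Compare 8 vs 6: take 6 from right. Merged: [5, 5, 6]
Compare 8 vs 15: take 8 from left. Merged: [5, 5, 6, 8]
Compare 10 vs 15: take 10 from left. Merged: [5, 5, 6, 8, 10]
Compare 25 vs 15: take 15 from right. Merged: [5, 5, 6, 8, 10, 15]
Compare 25 vs 23: take 23 from right. Merged: [5, 5, 6, 8, 10, 15, 23]
Append remaining from left: [25]. Merged: [5, 5, 6, 8, 10, 15, 23, 25]

Final merged array: [5, 5, 6, 8, 10, 15, 23, 25]
Total comparisons: 7

The merged array is [5, 5, 6, 8, 10, 15, 23, 25], requiring 7 comparisons. The merge step runs in O(n) time where n is the total number of elements.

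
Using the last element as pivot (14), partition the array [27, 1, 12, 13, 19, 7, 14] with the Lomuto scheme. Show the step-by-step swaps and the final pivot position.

Lomuto partition with pivot = 14:

Initial array: [27, 1, 12, 13, 19, 7, 14]

arr[0]=27 > 14: no swap
arr[1]=1 <= 14: swap with position 0, array becomes [1, 27, 12, 13, 19, 7, 14]
arr[2]=12 <= 14: swap with position 1, array becomes [1, 12, 27, 13, 19, 7, 14]
arr[3]=13 <= 14: swap with position 2, array becomes [1, 12, 13, 27, 19, 7, 14]
arr[4]=19 > 14: no swap
arr[5]=7 <= 14: swap with position 3, array becomes [1, 12, 13, 7, 19, 27, 14]

Place pivot at position 4: [1, 12, 13, 7, 14, 27, 19]
Pivot position: 4

After partitioning with pivot 14, the array becomes [1, 12, 13, 7, 14, 27, 19]. The pivot is placed at index 4. All elements to the left of the pivot are <= 14, and all elements to the right are > 14.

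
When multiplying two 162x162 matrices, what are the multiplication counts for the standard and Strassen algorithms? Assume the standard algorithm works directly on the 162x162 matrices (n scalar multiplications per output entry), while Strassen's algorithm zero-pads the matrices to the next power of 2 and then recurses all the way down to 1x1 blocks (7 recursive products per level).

Matrix multiplication for 162x162 matrices:

Strassen's algorithm requires power-of-2 dimensions. Pad 162x162 to 256x256 (next power of 2).

Standard algorithm: 162^3 = 4251528 multiplications
Strassen's algorithm: 7^(log2(256)) = 7^8 = 5764801 multiplications
Difference: 4251528 - 5764801 = -1513273 (Strassen uses MORE here due to padding overhead — for small or just-over-power-of-2 n, padding can outweigh the per-level savings)

Standard: 4251528 multiplications (162^3). Strassen: 5764801 multiplications (7^8, after padding to 256x256). Strassen reduces 8 recursive multiplications to 7 at each level.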